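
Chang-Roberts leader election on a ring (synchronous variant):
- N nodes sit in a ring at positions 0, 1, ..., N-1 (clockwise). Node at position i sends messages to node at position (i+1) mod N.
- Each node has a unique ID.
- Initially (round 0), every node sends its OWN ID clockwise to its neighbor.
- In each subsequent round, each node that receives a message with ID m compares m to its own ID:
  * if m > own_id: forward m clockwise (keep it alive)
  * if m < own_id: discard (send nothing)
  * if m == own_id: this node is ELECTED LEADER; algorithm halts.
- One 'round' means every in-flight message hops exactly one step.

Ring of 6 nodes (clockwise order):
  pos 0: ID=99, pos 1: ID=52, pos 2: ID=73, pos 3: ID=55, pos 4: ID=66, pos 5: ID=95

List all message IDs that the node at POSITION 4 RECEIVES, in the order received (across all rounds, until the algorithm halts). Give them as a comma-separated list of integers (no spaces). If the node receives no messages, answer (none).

Answer: 55,73,99

Derivation:
Round 1: pos1(id52) recv 99: fwd; pos2(id73) recv 52: drop; pos3(id55) recv 73: fwd; pos4(id66) recv 55: drop; pos5(id95) recv 66: drop; pos0(id99) recv 95: drop
Round 2: pos2(id73) recv 99: fwd; pos4(id66) recv 73: fwd
Round 3: pos3(id55) recv 99: fwd; pos5(id95) recv 73: drop
Round 4: pos4(id66) recv 99: fwd
Round 5: pos5(id95) recv 99: fwd
Round 6: pos0(id99) recv 99: ELECTED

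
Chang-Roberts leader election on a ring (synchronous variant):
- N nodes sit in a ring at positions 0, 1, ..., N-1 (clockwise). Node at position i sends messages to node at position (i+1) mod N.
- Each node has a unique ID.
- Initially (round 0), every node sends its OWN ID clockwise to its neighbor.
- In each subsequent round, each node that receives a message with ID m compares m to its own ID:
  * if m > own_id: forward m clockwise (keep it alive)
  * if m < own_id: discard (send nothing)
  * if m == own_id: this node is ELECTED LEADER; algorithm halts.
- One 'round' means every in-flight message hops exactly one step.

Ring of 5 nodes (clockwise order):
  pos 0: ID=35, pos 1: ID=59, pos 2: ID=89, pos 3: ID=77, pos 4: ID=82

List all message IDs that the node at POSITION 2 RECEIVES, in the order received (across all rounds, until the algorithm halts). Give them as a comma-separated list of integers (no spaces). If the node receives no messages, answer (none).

Answer: 59,82,89

Derivation:
Round 1: pos1(id59) recv 35: drop; pos2(id89) recv 59: drop; pos3(id77) recv 89: fwd; pos4(id82) recv 77: drop; pos0(id35) recv 82: fwd
Round 2: pos4(id82) recv 89: fwd; pos1(id59) recv 82: fwd
Round 3: pos0(id35) recv 89: fwd; pos2(id89) recv 82: drop
Round 4: pos1(id59) recv 89: fwd
Round 5: pos2(id89) recv 89: ELECTED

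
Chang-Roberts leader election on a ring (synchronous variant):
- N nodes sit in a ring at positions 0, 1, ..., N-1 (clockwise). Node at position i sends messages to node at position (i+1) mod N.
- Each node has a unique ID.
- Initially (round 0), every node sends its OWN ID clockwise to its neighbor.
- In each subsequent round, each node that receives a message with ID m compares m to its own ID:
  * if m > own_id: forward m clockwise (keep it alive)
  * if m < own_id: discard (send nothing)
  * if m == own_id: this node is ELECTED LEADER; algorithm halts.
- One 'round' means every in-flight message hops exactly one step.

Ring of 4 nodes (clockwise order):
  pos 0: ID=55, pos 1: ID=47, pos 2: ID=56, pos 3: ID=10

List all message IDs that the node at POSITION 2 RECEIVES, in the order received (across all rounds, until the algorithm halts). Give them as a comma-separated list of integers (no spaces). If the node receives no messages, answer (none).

Answer: 47,55,56

Derivation:
Round 1: pos1(id47) recv 55: fwd; pos2(id56) recv 47: drop; pos3(id10) recv 56: fwd; pos0(id55) recv 10: drop
Round 2: pos2(id56) recv 55: drop; pos0(id55) recv 56: fwd
Round 3: pos1(id47) recv 56: fwd
Round 4: pos2(id56) recv 56: ELECTED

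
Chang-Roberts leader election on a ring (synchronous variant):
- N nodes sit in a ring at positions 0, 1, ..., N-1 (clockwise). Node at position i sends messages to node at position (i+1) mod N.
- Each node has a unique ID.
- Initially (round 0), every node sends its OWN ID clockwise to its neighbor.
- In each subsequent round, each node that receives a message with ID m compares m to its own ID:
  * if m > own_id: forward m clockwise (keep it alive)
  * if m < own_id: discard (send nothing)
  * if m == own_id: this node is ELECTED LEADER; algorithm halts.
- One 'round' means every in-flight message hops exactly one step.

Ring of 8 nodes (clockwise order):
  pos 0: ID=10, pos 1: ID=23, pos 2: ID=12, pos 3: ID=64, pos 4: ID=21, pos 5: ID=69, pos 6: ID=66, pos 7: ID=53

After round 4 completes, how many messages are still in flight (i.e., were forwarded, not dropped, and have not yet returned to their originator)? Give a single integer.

Answer: 2

Derivation:
Round 1: pos1(id23) recv 10: drop; pos2(id12) recv 23: fwd; pos3(id64) recv 12: drop; pos4(id21) recv 64: fwd; pos5(id69) recv 21: drop; pos6(id66) recv 69: fwd; pos7(id53) recv 66: fwd; pos0(id10) recv 53: fwd
Round 2: pos3(id64) recv 23: drop; pos5(id69) recv 64: drop; pos7(id53) recv 69: fwd; pos0(id10) recv 66: fwd; pos1(id23) recv 53: fwd
Round 3: pos0(id10) recv 69: fwd; pos1(id23) recv 66: fwd; pos2(id12) recv 53: fwd
Round 4: pos1(id23) recv 69: fwd; pos2(id12) recv 66: fwd; pos3(id64) recv 53: drop
After round 4: 2 messages still in flight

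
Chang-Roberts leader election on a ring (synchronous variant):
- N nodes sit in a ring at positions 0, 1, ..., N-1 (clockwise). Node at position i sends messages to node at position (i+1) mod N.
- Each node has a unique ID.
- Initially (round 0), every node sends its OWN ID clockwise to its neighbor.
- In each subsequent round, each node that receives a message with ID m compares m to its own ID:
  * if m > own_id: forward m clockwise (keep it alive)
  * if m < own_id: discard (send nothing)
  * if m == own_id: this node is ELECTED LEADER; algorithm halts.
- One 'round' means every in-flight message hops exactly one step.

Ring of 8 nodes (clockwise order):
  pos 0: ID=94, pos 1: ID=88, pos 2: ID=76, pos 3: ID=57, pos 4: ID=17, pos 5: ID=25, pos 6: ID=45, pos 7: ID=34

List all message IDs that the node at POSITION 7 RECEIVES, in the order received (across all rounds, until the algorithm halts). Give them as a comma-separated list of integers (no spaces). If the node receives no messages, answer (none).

Round 1: pos1(id88) recv 94: fwd; pos2(id76) recv 88: fwd; pos3(id57) recv 76: fwd; pos4(id17) recv 57: fwd; pos5(id25) recv 17: drop; pos6(id45) recv 25: drop; pos7(id34) recv 45: fwd; pos0(id94) recv 34: drop
Round 2: pos2(id76) recv 94: fwd; pos3(id57) recv 88: fwd; pos4(id17) recv 76: fwd; pos5(id25) recv 57: fwd; pos0(id94) recv 45: drop
Round 3: pos3(id57) recv 94: fwd; pos4(id17) recv 88: fwd; pos5(id25) recv 76: fwd; pos6(id45) recv 57: fwd
Round 4: pos4(id17) recv 94: fwd; pos5(id25) recv 88: fwd; pos6(id45) recv 76: fwd; pos7(id34) recv 57: fwd
Round 5: pos5(id25) recv 94: fwd; pos6(id45) recv 88: fwd; pos7(id34) recv 76: fwd; pos0(id94) recv 57: drop
Round 6: pos6(id45) recv 94: fwd; pos7(id34) recv 88: fwd; pos0(id94) recv 76: drop
Round 7: pos7(id34) recv 94: fwd; pos0(id94) recv 88: drop
Round 8: pos0(id94) recv 94: ELECTED

Answer: 45,57,76,88,94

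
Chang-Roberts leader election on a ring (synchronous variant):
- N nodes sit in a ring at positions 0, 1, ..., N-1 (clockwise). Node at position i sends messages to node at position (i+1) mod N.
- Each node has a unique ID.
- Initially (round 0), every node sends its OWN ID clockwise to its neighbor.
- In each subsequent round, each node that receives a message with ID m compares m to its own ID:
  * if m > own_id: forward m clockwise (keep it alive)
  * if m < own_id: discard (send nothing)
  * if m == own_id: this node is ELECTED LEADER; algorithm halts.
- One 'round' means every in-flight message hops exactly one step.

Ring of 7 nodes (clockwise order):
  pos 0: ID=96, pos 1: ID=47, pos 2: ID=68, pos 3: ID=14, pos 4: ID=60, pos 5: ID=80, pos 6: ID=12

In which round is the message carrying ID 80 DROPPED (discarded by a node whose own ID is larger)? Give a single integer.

Round 1: pos1(id47) recv 96: fwd; pos2(id68) recv 47: drop; pos3(id14) recv 68: fwd; pos4(id60) recv 14: drop; pos5(id80) recv 60: drop; pos6(id12) recv 80: fwd; pos0(id96) recv 12: drop
Round 2: pos2(id68) recv 96: fwd; pos4(id60) recv 68: fwd; pos0(id96) recv 80: drop
Round 3: pos3(id14) recv 96: fwd; pos5(id80) recv 68: drop
Round 4: pos4(id60) recv 96: fwd
Round 5: pos5(id80) recv 96: fwd
Round 6: pos6(id12) recv 96: fwd
Round 7: pos0(id96) recv 96: ELECTED
Message ID 80 originates at pos 5; dropped at pos 0 in round 2

Answer: 2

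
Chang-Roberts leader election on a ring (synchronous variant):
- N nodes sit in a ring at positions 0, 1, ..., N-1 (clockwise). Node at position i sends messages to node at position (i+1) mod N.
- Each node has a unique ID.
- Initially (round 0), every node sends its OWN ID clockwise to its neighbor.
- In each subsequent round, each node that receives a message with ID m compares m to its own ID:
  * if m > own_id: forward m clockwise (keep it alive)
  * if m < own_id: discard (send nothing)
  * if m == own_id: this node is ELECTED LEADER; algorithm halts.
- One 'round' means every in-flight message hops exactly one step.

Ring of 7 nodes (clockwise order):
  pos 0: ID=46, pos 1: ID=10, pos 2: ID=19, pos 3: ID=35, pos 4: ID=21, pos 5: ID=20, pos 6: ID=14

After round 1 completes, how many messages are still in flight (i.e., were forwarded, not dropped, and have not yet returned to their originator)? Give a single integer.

Answer: 4

Derivation:
Round 1: pos1(id10) recv 46: fwd; pos2(id19) recv 10: drop; pos3(id35) recv 19: drop; pos4(id21) recv 35: fwd; pos5(id20) recv 21: fwd; pos6(id14) recv 20: fwd; pos0(id46) recv 14: drop
After round 1: 4 messages still in flight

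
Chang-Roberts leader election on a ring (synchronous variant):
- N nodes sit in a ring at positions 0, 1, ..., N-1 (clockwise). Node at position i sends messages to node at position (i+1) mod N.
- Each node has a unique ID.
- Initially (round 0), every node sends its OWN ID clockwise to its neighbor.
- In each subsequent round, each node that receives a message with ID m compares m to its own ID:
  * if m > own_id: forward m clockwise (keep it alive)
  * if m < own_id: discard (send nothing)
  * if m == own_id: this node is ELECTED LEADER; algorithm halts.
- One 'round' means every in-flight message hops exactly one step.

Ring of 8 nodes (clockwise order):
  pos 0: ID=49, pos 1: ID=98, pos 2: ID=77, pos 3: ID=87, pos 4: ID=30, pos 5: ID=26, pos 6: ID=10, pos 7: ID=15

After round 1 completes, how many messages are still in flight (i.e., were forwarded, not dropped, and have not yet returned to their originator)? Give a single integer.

Round 1: pos1(id98) recv 49: drop; pos2(id77) recv 98: fwd; pos3(id87) recv 77: drop; pos4(id30) recv 87: fwd; pos5(id26) recv 30: fwd; pos6(id10) recv 26: fwd; pos7(id15) recv 10: drop; pos0(id49) recv 15: drop
After round 1: 4 messages still in flight

Answer: 4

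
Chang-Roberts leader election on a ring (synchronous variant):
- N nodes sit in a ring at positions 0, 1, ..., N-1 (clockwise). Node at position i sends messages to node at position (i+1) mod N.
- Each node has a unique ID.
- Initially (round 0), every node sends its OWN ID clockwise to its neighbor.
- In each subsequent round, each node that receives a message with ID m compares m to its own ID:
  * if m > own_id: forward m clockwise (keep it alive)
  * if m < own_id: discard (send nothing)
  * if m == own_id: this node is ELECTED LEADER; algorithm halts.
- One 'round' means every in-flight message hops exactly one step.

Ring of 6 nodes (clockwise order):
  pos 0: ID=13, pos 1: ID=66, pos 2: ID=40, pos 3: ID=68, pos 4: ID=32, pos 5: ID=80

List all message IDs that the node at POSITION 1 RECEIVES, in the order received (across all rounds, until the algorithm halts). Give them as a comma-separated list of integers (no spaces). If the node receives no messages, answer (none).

Round 1: pos1(id66) recv 13: drop; pos2(id40) recv 66: fwd; pos3(id68) recv 40: drop; pos4(id32) recv 68: fwd; pos5(id80) recv 32: drop; pos0(id13) recv 80: fwd
Round 2: pos3(id68) recv 66: drop; pos5(id80) recv 68: drop; pos1(id66) recv 80: fwd
Round 3: pos2(id40) recv 80: fwd
Round 4: pos3(id68) recv 80: fwd
Round 5: pos4(id32) recv 80: fwd
Round 6: pos5(id80) recv 80: ELECTED

Answer: 13,80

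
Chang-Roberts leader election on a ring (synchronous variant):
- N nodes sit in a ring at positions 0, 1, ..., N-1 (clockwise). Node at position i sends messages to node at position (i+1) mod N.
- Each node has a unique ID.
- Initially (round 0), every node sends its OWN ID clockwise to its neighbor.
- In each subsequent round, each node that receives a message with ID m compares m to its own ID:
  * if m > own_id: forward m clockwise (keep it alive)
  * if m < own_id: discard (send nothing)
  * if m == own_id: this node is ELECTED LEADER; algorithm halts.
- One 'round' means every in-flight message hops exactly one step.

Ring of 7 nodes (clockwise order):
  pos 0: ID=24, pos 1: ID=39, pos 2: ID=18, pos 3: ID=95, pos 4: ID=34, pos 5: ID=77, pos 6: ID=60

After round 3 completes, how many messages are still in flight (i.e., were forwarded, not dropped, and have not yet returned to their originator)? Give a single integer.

Round 1: pos1(id39) recv 24: drop; pos2(id18) recv 39: fwd; pos3(id95) recv 18: drop; pos4(id34) recv 95: fwd; pos5(id77) recv 34: drop; pos6(id60) recv 77: fwd; pos0(id24) recv 60: fwd
Round 2: pos3(id95) recv 39: drop; pos5(id77) recv 95: fwd; pos0(id24) recv 77: fwd; pos1(id39) recv 60: fwd
Round 3: pos6(id60) recv 95: fwd; pos1(id39) recv 77: fwd; pos2(id18) recv 60: fwd
After round 3: 3 messages still in flight

Answer: 3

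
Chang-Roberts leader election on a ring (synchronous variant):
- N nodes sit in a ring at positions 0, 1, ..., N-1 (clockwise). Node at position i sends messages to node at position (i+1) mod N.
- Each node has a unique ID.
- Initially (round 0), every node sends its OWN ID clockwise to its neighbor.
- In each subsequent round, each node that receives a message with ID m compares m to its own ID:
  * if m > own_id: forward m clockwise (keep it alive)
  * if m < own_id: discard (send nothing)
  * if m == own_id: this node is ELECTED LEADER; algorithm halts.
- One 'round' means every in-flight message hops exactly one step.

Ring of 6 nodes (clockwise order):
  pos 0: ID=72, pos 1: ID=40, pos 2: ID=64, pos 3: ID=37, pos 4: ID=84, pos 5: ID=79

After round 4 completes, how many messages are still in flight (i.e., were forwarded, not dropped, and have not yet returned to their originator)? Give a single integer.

Round 1: pos1(id40) recv 72: fwd; pos2(id64) recv 40: drop; pos3(id37) recv 64: fwd; pos4(id84) recv 37: drop; pos5(id79) recv 84: fwd; pos0(id72) recv 79: fwd
Round 2: pos2(id64) recv 72: fwd; pos4(id84) recv 64: drop; pos0(id72) recv 84: fwd; pos1(id40) recv 79: fwd
Round 3: pos3(id37) recv 72: fwd; pos1(id40) recv 84: fwd; pos2(id64) recv 79: fwd
Round 4: pos4(id84) recv 72: drop; pos2(id64) recv 84: fwd; pos3(id37) recv 79: fwd
After round 4: 2 messages still in flight

Answer: 2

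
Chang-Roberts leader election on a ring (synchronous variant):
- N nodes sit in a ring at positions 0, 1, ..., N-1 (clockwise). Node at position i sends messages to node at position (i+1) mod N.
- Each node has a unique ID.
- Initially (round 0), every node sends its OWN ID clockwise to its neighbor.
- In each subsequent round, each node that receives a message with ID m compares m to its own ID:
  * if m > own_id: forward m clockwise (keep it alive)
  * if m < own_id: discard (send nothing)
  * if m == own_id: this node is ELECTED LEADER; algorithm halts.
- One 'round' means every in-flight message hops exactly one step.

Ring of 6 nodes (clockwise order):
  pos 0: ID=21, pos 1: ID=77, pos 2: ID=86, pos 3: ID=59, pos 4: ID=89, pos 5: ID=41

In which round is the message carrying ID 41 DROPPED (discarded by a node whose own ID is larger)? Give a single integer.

Round 1: pos1(id77) recv 21: drop; pos2(id86) recv 77: drop; pos3(id59) recv 86: fwd; pos4(id89) recv 59: drop; pos5(id41) recv 89: fwd; pos0(id21) recv 41: fwd
Round 2: pos4(id89) recv 86: drop; pos0(id21) recv 89: fwd; pos1(id77) recv 41: drop
Round 3: pos1(id77) recv 89: fwd
Round 4: pos2(id86) recv 89: fwd
Round 5: pos3(id59) recv 89: fwd
Round 6: pos4(id89) recv 89: ELECTED
Message ID 41 originates at pos 5; dropped at pos 1 in round 2

Answer: 2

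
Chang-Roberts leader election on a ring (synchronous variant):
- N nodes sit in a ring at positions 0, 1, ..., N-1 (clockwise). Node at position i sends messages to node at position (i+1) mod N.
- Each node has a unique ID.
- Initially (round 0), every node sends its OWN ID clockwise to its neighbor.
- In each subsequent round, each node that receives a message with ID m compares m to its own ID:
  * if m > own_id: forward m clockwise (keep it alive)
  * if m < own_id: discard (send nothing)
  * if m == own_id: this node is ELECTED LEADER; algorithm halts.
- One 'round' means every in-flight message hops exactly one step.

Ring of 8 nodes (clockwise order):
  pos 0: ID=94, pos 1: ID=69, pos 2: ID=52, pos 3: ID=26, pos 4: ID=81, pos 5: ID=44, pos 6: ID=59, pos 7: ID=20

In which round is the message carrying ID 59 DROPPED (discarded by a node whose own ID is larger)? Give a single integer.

Round 1: pos1(id69) recv 94: fwd; pos2(id52) recv 69: fwd; pos3(id26) recv 52: fwd; pos4(id81) recv 26: drop; pos5(id44) recv 81: fwd; pos6(id59) recv 44: drop; pos7(id20) recv 59: fwd; pos0(id94) recv 20: drop
Round 2: pos2(id52) recv 94: fwd; pos3(id26) recv 69: fwd; pos4(id81) recv 52: drop; pos6(id59) recv 81: fwd; pos0(id94) recv 59: drop
Round 3: pos3(id26) recv 94: fwd; pos4(id81) recv 69: drop; pos7(id20) recv 81: fwd
Round 4: pos4(id81) recv 94: fwd; pos0(id94) recv 81: drop
Round 5: pos5(id44) recv 94: fwd
Round 6: pos6(id59) recv 94: fwd
Round 7: pos7(id20) recv 94: fwd
Round 8: pos0(id94) recv 94: ELECTED
Message ID 59 originates at pos 6; dropped at pos 0 in round 2

Answer: 2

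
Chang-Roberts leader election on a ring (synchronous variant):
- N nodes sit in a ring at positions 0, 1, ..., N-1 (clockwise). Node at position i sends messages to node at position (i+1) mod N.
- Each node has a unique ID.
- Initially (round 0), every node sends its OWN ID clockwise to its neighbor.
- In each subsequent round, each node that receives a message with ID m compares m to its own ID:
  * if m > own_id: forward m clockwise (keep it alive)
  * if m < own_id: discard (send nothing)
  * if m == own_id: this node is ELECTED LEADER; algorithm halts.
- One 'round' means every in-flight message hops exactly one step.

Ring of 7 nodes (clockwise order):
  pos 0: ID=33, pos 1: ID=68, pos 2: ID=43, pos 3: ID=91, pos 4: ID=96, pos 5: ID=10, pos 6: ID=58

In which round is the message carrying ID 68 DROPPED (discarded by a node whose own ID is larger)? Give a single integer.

Round 1: pos1(id68) recv 33: drop; pos2(id43) recv 68: fwd; pos3(id91) recv 43: drop; pos4(id96) recv 91: drop; pos5(id10) recv 96: fwd; pos6(id58) recv 10: drop; pos0(id33) recv 58: fwd
Round 2: pos3(id91) recv 68: drop; pos6(id58) recv 96: fwd; pos1(id68) recv 58: drop
Round 3: pos0(id33) recv 96: fwd
Round 4: pos1(id68) recv 96: fwd
Round 5: pos2(id43) recv 96: fwd
Round 6: pos3(id91) recv 96: fwd
Round 7: pos4(id96) recv 96: ELECTED
Message ID 68 originates at pos 1; dropped at pos 3 in round 2

Answer: 2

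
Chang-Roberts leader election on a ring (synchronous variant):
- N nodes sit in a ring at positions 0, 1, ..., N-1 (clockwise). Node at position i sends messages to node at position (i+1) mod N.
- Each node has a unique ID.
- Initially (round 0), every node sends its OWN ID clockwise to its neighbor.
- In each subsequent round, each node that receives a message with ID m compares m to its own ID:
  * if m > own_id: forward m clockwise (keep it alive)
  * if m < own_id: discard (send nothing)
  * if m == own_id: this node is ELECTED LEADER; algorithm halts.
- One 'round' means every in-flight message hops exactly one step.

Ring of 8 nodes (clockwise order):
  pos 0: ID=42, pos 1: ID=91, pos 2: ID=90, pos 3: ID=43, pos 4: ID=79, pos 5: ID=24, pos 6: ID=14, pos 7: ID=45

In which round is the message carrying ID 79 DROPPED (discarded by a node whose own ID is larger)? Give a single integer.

Answer: 5

Derivation:
Round 1: pos1(id91) recv 42: drop; pos2(id90) recv 91: fwd; pos3(id43) recv 90: fwd; pos4(id79) recv 43: drop; pos5(id24) recv 79: fwd; pos6(id14) recv 24: fwd; pos7(id45) recv 14: drop; pos0(id42) recv 45: fwd
Round 2: pos3(id43) recv 91: fwd; pos4(id79) recv 90: fwd; pos6(id14) recv 79: fwd; pos7(id45) recv 24: drop; pos1(id91) recv 45: drop
Round 3: pos4(id79) recv 91: fwd; pos5(id24) recv 90: fwd; pos7(id45) recv 79: fwd
Round 4: pos5(id24) recv 91: fwd; pos6(id14) recv 90: fwd; pos0(id42) recv 79: fwd
Round 5: pos6(id14) recv 91: fwd; pos7(id45) recv 90: fwd; pos1(id91) recv 79: drop
Round 6: pos7(id45) recv 91: fwd; pos0(id42) recv 90: fwd
Round 7: pos0(id42) recv 91: fwd; pos1(id91) recv 90: drop
Round 8: pos1(id91) recv 91: ELECTED
Message ID 79 originates at pos 4; dropped at pos 1 in round 5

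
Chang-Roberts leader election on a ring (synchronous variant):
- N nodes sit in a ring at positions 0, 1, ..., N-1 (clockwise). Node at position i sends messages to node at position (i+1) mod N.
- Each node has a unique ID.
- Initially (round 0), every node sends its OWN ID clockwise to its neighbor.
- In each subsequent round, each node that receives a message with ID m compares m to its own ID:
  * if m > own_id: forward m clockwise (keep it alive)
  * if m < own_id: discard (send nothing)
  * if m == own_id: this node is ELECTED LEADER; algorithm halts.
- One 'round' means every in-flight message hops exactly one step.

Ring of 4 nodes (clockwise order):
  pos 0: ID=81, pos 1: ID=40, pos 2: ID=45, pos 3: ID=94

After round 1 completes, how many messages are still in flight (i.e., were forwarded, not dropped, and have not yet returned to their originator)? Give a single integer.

Round 1: pos1(id40) recv 81: fwd; pos2(id45) recv 40: drop; pos3(id94) recv 45: drop; pos0(id81) recv 94: fwd
After round 1: 2 messages still in flight

Answer: 2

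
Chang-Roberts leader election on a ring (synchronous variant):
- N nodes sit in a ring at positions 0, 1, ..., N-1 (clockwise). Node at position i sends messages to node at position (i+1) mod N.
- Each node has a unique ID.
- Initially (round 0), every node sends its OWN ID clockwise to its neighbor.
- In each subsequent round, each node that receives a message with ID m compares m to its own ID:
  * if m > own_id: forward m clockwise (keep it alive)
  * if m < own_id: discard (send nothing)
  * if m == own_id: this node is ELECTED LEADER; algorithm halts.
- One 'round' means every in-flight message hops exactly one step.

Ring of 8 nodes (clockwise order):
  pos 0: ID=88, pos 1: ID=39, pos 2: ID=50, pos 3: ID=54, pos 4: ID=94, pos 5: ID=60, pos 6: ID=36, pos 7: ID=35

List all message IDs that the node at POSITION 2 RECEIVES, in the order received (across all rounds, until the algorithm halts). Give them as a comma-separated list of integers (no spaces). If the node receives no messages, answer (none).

Answer: 39,88,94

Derivation:
Round 1: pos1(id39) recv 88: fwd; pos2(id50) recv 39: drop; pos3(id54) recv 50: drop; pos4(id94) recv 54: drop; pos5(id60) recv 94: fwd; pos6(id36) recv 60: fwd; pos7(id35) recv 36: fwd; pos0(id88) recv 35: drop
Round 2: pos2(id50) recv 88: fwd; pos6(id36) recv 94: fwd; pos7(id35) recv 60: fwd; pos0(id88) recv 36: drop
Round 3: pos3(id54) recv 88: fwd; pos7(id35) recv 94: fwd; pos0(id88) recv 60: drop
Round 4: pos4(id94) recv 88: drop; pos0(id88) recv 94: fwd
Round 5: pos1(id39) recv 94: fwd
Round 6: pos2(id50) recv 94: fwd
Round 7: pos3(id54) recv 94: fwd
Round 8: pos4(id94) recv 94: ELECTED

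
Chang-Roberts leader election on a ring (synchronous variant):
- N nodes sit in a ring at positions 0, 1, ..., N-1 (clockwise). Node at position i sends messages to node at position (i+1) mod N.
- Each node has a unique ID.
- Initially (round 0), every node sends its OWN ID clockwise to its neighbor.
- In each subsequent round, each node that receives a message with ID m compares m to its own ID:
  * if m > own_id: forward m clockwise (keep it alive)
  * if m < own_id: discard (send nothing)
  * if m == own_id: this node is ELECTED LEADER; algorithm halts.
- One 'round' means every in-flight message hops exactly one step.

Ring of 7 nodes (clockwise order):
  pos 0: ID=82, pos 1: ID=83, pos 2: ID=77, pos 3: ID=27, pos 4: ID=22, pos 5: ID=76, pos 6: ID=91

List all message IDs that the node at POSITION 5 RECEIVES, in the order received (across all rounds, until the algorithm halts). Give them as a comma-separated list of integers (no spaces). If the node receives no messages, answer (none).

Answer: 22,27,77,83,91

Derivation:
Round 1: pos1(id83) recv 82: drop; pos2(id77) recv 83: fwd; pos3(id27) recv 77: fwd; pos4(id22) recv 27: fwd; pos5(id76) recv 22: drop; pos6(id91) recv 76: drop; pos0(id82) recv 91: fwd
Round 2: pos3(id27) recv 83: fwd; pos4(id22) recv 77: fwd; pos5(id76) recv 27: drop; pos1(id83) recv 91: fwd
Round 3: pos4(id22) recv 83: fwd; pos5(id76) recv 77: fwd; pos2(id77) recv 91: fwd
Round 4: pos5(id76) recv 83: fwd; pos6(id91) recv 77: drop; pos3(id27) recv 91: fwd
Round 5: pos6(id91) recv 83: drop; pos4(id22) recv 91: fwd
Round 6: pos5(id76) recv 91: fwd
Round 7: pos6(id91) recv 91: ELECTED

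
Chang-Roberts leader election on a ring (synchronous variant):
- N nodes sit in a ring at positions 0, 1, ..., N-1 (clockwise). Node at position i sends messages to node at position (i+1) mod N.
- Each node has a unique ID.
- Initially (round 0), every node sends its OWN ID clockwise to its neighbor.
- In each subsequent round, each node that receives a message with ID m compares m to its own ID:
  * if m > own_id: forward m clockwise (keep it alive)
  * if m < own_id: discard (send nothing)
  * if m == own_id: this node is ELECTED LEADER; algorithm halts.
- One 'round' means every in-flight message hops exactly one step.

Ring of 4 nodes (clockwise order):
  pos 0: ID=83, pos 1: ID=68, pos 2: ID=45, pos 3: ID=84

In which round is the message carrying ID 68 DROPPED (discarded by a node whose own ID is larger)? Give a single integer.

Answer: 2

Derivation:
Round 1: pos1(id68) recv 83: fwd; pos2(id45) recv 68: fwd; pos3(id84) recv 45: drop; pos0(id83) recv 84: fwd
Round 2: pos2(id45) recv 83: fwd; pos3(id84) recv 68: drop; pos1(id68) recv 84: fwd
Round 3: pos3(id84) recv 83: drop; pos2(id45) recv 84: fwd
Round 4: pos3(id84) recv 84: ELECTED
Message ID 68 originates at pos 1; dropped at pos 3 in round 2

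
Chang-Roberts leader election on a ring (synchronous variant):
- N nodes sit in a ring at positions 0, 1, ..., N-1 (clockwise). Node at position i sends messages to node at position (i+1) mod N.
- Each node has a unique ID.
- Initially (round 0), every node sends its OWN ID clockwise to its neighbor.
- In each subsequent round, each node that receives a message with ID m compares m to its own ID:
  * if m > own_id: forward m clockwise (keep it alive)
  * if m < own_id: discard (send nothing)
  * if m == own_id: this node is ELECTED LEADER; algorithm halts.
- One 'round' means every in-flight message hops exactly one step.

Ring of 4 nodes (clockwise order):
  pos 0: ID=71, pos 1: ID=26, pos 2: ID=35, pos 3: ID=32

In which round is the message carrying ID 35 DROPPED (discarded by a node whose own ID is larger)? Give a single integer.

Round 1: pos1(id26) recv 71: fwd; pos2(id35) recv 26: drop; pos3(id32) recv 35: fwd; pos0(id71) recv 32: drop
Round 2: pos2(id35) recv 71: fwd; pos0(id71) recv 35: drop
Round 3: pos3(id32) recv 71: fwd
Round 4: pos0(id71) recv 71: ELECTED
Message ID 35 originates at pos 2; dropped at pos 0 in round 2

Answer: 2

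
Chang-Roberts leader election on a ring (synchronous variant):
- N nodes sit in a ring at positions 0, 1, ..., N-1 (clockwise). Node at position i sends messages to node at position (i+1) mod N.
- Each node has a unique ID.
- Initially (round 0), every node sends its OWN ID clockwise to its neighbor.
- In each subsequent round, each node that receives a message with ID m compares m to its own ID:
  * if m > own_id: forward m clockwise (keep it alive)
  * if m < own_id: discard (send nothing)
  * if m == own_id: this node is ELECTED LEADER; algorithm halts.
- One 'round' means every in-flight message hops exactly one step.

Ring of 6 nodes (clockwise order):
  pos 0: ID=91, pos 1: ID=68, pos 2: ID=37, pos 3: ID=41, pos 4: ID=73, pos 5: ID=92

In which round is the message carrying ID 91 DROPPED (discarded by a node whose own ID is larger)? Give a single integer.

Round 1: pos1(id68) recv 91: fwd; pos2(id37) recv 68: fwd; pos3(id41) recv 37: drop; pos4(id73) recv 41: drop; pos5(id92) recv 73: drop; pos0(id91) recv 92: fwd
Round 2: pos2(id37) recv 91: fwd; pos3(id41) recv 68: fwd; pos1(id68) recv 92: fwd
Round 3: pos3(id41) recv 91: fwd; pos4(id73) recv 68: drop; pos2(id37) recv 92: fwd
Round 4: pos4(id73) recv 91: fwd; pos3(id41) recv 92: fwd
Round 5: pos5(id92) recv 91: drop; pos4(id73) recv 92: fwd
Round 6: pos5(id92) recv 92: ELECTED
Message ID 91 originates at pos 0; dropped at pos 5 in round 5

Answer: 5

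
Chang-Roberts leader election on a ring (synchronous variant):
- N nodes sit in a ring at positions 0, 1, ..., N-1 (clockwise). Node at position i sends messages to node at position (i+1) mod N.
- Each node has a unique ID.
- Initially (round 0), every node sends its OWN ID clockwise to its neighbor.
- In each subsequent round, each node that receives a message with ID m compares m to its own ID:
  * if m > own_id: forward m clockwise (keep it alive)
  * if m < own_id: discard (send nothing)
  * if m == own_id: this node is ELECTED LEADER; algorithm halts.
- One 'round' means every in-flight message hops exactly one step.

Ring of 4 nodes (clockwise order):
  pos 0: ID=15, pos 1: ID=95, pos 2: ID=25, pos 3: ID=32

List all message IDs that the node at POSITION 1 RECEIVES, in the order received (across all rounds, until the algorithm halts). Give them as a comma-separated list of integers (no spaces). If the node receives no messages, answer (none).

Answer: 15,32,95

Derivation:
Round 1: pos1(id95) recv 15: drop; pos2(id25) recv 95: fwd; pos3(id32) recv 25: drop; pos0(id15) recv 32: fwd
Round 2: pos3(id32) recv 95: fwd; pos1(id95) recv 32: drop
Round 3: pos0(id15) recv 95: fwd
Round 4: pos1(id95) recv 95: ELECTED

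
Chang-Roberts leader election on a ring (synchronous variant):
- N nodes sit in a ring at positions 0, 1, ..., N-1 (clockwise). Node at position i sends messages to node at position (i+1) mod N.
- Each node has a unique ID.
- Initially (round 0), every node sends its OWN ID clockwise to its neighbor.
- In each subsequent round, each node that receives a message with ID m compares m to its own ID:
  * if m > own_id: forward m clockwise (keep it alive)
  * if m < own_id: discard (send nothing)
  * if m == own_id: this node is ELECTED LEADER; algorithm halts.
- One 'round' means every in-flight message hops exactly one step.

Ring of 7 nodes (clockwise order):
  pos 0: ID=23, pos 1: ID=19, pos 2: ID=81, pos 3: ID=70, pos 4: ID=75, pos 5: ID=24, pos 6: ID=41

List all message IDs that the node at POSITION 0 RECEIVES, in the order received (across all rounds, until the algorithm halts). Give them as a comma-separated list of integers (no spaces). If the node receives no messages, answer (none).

Round 1: pos1(id19) recv 23: fwd; pos2(id81) recv 19: drop; pos3(id70) recv 81: fwd; pos4(id75) recv 70: drop; pos5(id24) recv 75: fwd; pos6(id41) recv 24: drop; pos0(id23) recv 41: fwd
Round 2: pos2(id81) recv 23: drop; pos4(id75) recv 81: fwd; pos6(id41) recv 75: fwd; pos1(id19) recv 41: fwd
Round 3: pos5(id24) recv 81: fwd; pos0(id23) recv 75: fwd; pos2(id81) recv 41: drop
Round 4: pos6(id41) recv 81: fwd; pos1(id19) recv 75: fwd
Round 5: pos0(id23) recv 81: fwd; pos2(id81) recv 75: drop
Round 6: pos1(id19) recv 81: fwd
Round 7: pos2(id81) recv 81: ELECTED

Answer: 41,75,81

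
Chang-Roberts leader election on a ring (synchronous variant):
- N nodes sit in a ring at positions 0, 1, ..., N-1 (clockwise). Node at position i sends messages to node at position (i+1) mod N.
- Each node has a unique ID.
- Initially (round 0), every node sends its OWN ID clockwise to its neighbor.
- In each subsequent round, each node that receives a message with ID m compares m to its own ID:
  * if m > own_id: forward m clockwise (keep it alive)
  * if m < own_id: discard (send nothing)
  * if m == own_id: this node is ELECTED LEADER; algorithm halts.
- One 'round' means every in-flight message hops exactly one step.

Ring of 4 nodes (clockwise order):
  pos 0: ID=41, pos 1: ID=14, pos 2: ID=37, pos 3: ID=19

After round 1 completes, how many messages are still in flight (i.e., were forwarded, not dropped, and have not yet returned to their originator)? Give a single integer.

Answer: 2

Derivation:
Round 1: pos1(id14) recv 41: fwd; pos2(id37) recv 14: drop; pos3(id19) recv 37: fwd; pos0(id41) recv 19: drop
After round 1: 2 messages still in flight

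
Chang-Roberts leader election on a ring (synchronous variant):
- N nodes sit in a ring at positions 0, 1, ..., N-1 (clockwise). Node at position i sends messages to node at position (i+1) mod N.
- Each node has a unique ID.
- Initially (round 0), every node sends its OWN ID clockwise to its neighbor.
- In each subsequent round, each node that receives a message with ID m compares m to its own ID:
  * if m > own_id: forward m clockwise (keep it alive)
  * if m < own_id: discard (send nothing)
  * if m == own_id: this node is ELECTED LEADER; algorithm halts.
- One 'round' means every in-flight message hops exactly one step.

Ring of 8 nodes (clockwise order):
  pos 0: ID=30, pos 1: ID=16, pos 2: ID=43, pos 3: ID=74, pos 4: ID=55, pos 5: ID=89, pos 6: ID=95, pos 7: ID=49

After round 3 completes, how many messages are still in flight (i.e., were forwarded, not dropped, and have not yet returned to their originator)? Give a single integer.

Round 1: pos1(id16) recv 30: fwd; pos2(id43) recv 16: drop; pos3(id74) recv 43: drop; pos4(id55) recv 74: fwd; pos5(id89) recv 55: drop; pos6(id95) recv 89: drop; pos7(id49) recv 95: fwd; pos0(id30) recv 49: fwd
Round 2: pos2(id43) recv 30: drop; pos5(id89) recv 74: drop; pos0(id30) recv 95: fwd; pos1(id16) recv 49: fwd
Round 3: pos1(id16) recv 95: fwd; pos2(id43) recv 49: fwd
After round 3: 2 messages still in flight

Answer: 2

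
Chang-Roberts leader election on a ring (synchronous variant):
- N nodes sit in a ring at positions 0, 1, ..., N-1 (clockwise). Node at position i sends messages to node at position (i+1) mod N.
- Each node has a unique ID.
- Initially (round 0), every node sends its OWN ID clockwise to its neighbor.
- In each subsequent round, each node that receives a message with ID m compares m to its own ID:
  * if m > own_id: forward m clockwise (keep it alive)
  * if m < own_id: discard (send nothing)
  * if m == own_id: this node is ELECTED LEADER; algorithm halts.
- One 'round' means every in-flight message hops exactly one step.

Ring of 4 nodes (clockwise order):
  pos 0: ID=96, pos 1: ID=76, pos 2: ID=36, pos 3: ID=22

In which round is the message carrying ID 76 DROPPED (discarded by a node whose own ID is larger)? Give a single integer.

Round 1: pos1(id76) recv 96: fwd; pos2(id36) recv 76: fwd; pos3(id22) recv 36: fwd; pos0(id96) recv 22: drop
Round 2: pos2(id36) recv 96: fwd; pos3(id22) recv 76: fwd; pos0(id96) recv 36: drop
Round 3: pos3(id22) recv 96: fwd; pos0(id96) recv 76: drop
Round 4: pos0(id96) recv 96: ELECTED
Message ID 76 originates at pos 1; dropped at pos 0 in round 3

Answer: 3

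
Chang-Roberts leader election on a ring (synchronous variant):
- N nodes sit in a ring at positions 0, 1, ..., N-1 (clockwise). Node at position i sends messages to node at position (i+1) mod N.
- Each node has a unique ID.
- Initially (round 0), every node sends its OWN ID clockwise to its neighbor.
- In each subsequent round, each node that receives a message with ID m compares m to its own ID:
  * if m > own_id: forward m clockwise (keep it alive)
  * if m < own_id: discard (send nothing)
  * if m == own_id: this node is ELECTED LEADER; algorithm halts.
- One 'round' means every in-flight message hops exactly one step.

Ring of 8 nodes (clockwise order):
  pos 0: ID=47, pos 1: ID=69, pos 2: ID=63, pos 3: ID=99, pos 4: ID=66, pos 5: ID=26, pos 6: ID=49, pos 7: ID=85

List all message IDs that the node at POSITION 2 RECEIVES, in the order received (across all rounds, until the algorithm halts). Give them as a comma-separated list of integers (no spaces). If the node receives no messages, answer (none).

Answer: 69,85,99

Derivation:
Round 1: pos1(id69) recv 47: drop; pos2(id63) recv 69: fwd; pos3(id99) recv 63: drop; pos4(id66) recv 99: fwd; pos5(id26) recv 66: fwd; pos6(id49) recv 26: drop; pos7(id85) recv 49: drop; pos0(id47) recv 85: fwd
Round 2: pos3(id99) recv 69: drop; pos5(id26) recv 99: fwd; pos6(id49) recv 66: fwd; pos1(id69) recv 85: fwd
Round 3: pos6(id49) recv 99: fwd; pos7(id85) recv 66: drop; pos2(id63) recv 85: fwd
Round 4: pos7(id85) recv 99: fwd; pos3(id99) recv 85: drop
Round 5: pos0(id47) recv 99: fwd
Round 6: pos1(id69) recv 99: fwd
Round 7: pos2(id63) recv 99: fwd
Round 8: pos3(id99) recv 99: ELECTED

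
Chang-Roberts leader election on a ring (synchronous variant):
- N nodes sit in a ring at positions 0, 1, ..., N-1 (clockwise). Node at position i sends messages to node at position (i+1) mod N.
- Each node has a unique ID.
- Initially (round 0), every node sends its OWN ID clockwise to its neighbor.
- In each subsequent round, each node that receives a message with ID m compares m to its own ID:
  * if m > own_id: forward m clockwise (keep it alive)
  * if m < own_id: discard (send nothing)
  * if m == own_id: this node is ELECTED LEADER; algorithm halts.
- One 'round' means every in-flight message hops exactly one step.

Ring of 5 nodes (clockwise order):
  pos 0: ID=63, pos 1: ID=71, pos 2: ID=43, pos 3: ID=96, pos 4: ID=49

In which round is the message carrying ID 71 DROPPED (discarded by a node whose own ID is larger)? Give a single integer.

Round 1: pos1(id71) recv 63: drop; pos2(id43) recv 71: fwd; pos3(id96) recv 43: drop; pos4(id49) recv 96: fwd; pos0(id63) recv 49: drop
Round 2: pos3(id96) recv 71: drop; pos0(id63) recv 96: fwd
Round 3: pos1(id71) recv 96: fwd
Round 4: pos2(id43) recv 96: fwd
Round 5: pos3(id96) recv 96: ELECTED
Message ID 71 originates at pos 1; dropped at pos 3 in round 2

Answer: 2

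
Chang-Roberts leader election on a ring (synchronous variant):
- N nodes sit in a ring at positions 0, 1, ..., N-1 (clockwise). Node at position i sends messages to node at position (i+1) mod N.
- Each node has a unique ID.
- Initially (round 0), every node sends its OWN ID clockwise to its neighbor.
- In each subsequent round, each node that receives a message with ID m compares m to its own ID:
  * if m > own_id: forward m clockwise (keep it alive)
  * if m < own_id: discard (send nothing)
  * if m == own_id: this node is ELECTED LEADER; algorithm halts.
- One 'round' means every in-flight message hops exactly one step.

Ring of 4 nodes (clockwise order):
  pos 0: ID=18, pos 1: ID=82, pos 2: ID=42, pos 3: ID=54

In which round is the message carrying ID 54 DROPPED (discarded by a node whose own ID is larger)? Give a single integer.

Round 1: pos1(id82) recv 18: drop; pos2(id42) recv 82: fwd; pos3(id54) recv 42: drop; pos0(id18) recv 54: fwd
Round 2: pos3(id54) recv 82: fwd; pos1(id82) recv 54: drop
Round 3: pos0(id18) recv 82: fwd
Round 4: pos1(id82) recv 82: ELECTED
Message ID 54 originates at pos 3; dropped at pos 1 in round 2

Answer: 2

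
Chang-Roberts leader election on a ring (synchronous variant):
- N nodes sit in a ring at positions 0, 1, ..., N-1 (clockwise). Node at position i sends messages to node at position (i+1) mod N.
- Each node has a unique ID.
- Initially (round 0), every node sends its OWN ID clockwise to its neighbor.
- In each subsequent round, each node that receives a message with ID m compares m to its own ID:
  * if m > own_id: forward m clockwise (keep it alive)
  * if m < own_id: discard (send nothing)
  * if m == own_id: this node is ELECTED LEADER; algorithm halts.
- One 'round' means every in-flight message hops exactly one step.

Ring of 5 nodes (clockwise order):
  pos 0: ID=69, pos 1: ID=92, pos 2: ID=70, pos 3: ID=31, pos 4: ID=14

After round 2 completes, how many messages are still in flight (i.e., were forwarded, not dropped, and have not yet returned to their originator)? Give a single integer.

Round 1: pos1(id92) recv 69: drop; pos2(id70) recv 92: fwd; pos3(id31) recv 70: fwd; pos4(id14) recv 31: fwd; pos0(id69) recv 14: drop
Round 2: pos3(id31) recv 92: fwd; pos4(id14) recv 70: fwd; pos0(id69) recv 31: drop
After round 2: 2 messages still in flight

Answer: 2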